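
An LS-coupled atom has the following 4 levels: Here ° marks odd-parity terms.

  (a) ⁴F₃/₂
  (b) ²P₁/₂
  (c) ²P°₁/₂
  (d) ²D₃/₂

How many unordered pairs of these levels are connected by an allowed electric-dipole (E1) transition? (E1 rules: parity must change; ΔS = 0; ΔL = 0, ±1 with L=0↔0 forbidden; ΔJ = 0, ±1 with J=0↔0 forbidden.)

2

(a)–(b): forbidden (parity, ΔS, ΔL).
(a)–(c): forbidden (ΔS, ΔL).
(a)–(d): forbidden (parity, ΔS).
(b)–(c): allowed.
(b)–(d): forbidden (parity).
(c)–(d): allowed.
Allowed pairs: 2 of 6.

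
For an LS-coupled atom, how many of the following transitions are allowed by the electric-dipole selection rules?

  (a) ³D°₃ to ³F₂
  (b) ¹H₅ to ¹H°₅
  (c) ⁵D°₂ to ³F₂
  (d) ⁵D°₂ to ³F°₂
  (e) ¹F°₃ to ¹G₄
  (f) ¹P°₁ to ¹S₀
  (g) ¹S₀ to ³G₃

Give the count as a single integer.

(a) allowed
(b) allowed
(c) forbidden (ΔS fails)
(d) forbidden (parity, ΔS fail)
(e) allowed
(f) allowed
(g) forbidden (parity, ΔS, ΔL, ΔJ fail)
Total allowed: 4 of 7.

4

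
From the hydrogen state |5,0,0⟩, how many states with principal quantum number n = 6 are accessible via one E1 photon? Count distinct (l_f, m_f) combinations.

3

E1 requires Δl = ±1, so l_f ∈ {-1, 1}; with 0 ≤ l_f ≤ n_f−1 = 5, the allowed l_f values are {1}.
For l_f = 1: m_f ∈ {m_i−1, m_i, m_i+1} ∩ [−1, 1] = {-1, 0, 1} → 3 states.
Total: 3.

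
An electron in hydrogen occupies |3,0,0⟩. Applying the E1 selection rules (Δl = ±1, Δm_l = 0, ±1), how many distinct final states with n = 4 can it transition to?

E1 requires Δl = ±1, so l_f ∈ {-1, 1}; with 0 ≤ l_f ≤ n_f−1 = 3, the allowed l_f values are {1}.
For l_f = 1: m_f ∈ {m_i−1, m_i, m_i+1} ∩ [−1, 1] = {-1, 0, 1} → 3 states.
Total: 3.

3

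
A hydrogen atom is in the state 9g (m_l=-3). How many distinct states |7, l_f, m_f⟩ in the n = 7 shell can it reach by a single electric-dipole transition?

5

E1 requires Δl = ±1, so l_f ∈ {3, 5}; with 0 ≤ l_f ≤ n_f−1 = 6, the allowed l_f values are {3, 5}.
For l_f = 3: m_f ∈ {m_i−1, m_i, m_i+1} ∩ [−3, 3] = {-3, -2} → 2 states.
For l_f = 5: m_f ∈ {m_i−1, m_i, m_i+1} ∩ [−5, 5] = {-4, -3, -2} → 3 states.
Total: 5.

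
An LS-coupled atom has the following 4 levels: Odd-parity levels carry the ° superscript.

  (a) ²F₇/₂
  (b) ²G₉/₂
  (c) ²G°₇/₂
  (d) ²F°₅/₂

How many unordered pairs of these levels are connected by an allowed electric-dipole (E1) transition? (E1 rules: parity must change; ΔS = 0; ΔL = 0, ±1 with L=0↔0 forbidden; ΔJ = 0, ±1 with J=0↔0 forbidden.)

3

(a)–(b): forbidden (parity).
(a)–(c): allowed.
(a)–(d): allowed.
(b)–(c): allowed.
(b)–(d): forbidden (ΔJ).
(c)–(d): forbidden (parity).
Allowed pairs: 3 of 6.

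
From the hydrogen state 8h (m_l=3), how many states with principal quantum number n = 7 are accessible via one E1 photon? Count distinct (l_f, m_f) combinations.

E1 requires Δl = ±1, so l_f ∈ {4, 6}; with 0 ≤ l_f ≤ n_f−1 = 6, the allowed l_f values are {4, 6}.
For l_f = 4: m_f ∈ {m_i−1, m_i, m_i+1} ∩ [−4, 4] = {2, 3, 4} → 3 states.
For l_f = 6: m_f ∈ {m_i−1, m_i, m_i+1} ∩ [−6, 6] = {2, 3, 4} → 3 states.
Total: 6.

6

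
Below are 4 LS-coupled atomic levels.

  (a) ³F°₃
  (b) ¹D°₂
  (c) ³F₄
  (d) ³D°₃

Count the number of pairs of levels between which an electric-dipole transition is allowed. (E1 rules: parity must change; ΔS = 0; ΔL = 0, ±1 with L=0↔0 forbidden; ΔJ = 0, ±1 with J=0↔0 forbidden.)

2

(a)–(b): forbidden (parity, ΔS).
(a)–(c): allowed.
(a)–(d): forbidden (parity).
(b)–(c): forbidden (ΔS, ΔJ).
(b)–(d): forbidden (parity, ΔS).
(c)–(d): allowed.
Allowed pairs: 2 of 6.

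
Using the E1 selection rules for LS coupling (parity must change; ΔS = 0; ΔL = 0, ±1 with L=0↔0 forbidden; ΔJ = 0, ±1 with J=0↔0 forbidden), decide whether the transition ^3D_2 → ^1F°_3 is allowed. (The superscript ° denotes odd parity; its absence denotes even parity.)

forbidden

Reading off the term symbols: S 1→0, L 2→3, J 2→3, parity even→odd.
Parity must change: even → odd — satisfied.
ΔS = 0: S: 1 → 0 — violated.
ΔL = 0, ±1 (not L=0↔0): L: 2 → 3, ΔL = +1 — satisfied.
ΔJ = 0, ±1 (not J=0↔0): J: 2 → 3, ΔJ = +1 — satisfied.
Rule(s) violated: ΔS.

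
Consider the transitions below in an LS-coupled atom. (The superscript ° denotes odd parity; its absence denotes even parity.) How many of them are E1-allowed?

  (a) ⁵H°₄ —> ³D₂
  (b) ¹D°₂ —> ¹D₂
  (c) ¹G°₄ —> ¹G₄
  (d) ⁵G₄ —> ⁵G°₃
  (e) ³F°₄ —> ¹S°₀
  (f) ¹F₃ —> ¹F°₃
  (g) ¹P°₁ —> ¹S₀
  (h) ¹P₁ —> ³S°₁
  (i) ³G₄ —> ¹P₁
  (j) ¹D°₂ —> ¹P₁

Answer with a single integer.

(a) forbidden (ΔS, ΔL, ΔJ fail)
(b) allowed
(c) allowed
(d) allowed
(e) forbidden (parity, ΔS, ΔL, ΔJ fail)
(f) allowed
(g) allowed
(h) forbidden (ΔS fails)
(i) forbidden (parity, ΔS, ΔL, ΔJ fail)
(j) allowed
Total allowed: 6 of 10.

6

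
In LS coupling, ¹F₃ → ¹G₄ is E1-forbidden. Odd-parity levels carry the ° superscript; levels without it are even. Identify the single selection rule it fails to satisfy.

Parity must change: even → even — fails.
ΔS = 0: S: 0 → 0 — passes.
ΔL = 0, ±1 (not L=0↔0): L: 3 → 4, ΔL = +1 — passes.
ΔJ = 0, ±1 (not J=0↔0): J: 3 → 4, ΔJ = +1 — passes.

parity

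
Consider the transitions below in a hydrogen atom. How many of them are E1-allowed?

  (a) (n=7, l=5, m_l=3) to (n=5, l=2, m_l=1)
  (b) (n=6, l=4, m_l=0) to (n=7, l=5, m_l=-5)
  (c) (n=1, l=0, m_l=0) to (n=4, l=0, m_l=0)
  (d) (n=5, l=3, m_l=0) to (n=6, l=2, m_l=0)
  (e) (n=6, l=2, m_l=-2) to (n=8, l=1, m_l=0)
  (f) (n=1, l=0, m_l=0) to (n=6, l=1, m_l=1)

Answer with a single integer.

2

(a) forbidden — Δl = -3 (E1 requires Δl = ±1); Δm_l = -2 (E1 requires Δm_l = 0, ±1)
(b) forbidden — Δm_l = -5 (E1 requires Δm_l = 0, ±1)
(c) forbidden — Δl = +0 (E1 requires Δl = ±1)
(d) allowed
(e) forbidden — Δm_l = +2 (E1 requires Δm_l = 0, ±1)
(f) allowed
Total allowed: 2 of 6.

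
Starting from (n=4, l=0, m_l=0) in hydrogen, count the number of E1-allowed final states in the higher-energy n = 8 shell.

E1 requires Δl = ±1, so l_f ∈ {-1, 1}; with 0 ≤ l_f ≤ n_f−1 = 7, the allowed l_f values are {1}.
For l_f = 1: m_f ∈ {m_i−1, m_i, m_i+1} ∩ [−1, 1] = {-1, 0, 1} → 3 states.
Total: 3.

3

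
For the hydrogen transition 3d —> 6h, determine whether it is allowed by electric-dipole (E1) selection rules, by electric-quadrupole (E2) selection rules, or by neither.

neither

Δl = 5 − 2 = +3; l_i + l_f = 7.
E1 (Δl = ±1): not satisfied.
E2 (Δl = 0,±2, l_i+l_f ≥ 2): not satisfied.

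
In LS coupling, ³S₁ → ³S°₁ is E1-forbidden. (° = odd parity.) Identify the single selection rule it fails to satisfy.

Reading off the term symbols: S 1→1, L 0→0, J 1→1, parity even→odd.
Parity must change: even → odd — ok.
ΔS = 0: S: 1 → 1 — ok.
ΔL = 0, ±1 (not L=0↔0): L: 0 → 0, ΔL = +0 — fails.
ΔJ = 0, ±1 (not J=0↔0): J: 1 → 1, ΔJ = +0 — ok.

the L=0 ↔ L=0 exclusion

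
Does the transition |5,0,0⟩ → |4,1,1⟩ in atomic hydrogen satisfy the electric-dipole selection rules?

allowed

l: 0 → 1 (Δl = +1). Δl = ±1 ✓.
Δm_l = 1 − (0) = +1. E1 requires Δm_l = 0, ±1: ✓.
All E1 selection rules are satisfied.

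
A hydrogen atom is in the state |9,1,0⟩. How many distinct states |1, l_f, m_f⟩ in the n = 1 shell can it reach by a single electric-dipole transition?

E1 requires Δl = ±1, so l_f ∈ {0, 2}; with 0 ≤ l_f ≤ n_f−1 = 0, the allowed l_f values are {0}.
For l_f = 0: m_f ∈ {m_i−1, m_i, m_i+1} ∩ [−0, 0] = {0} → 1 state.
Total: 1.

1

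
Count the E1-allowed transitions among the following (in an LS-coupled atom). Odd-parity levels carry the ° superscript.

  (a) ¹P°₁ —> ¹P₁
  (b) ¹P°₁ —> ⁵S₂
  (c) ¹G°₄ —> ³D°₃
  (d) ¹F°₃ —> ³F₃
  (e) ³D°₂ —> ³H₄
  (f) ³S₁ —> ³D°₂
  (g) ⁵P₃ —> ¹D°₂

(a) allowed
(b) forbidden (ΔS fails)
(c) forbidden (parity, ΔS, ΔL fail)
(d) forbidden (ΔS fails)
(e) forbidden (ΔL, ΔJ fail)
(f) forbidden (ΔL fails)
(g) forbidden (ΔS fails)
Total allowed: 1 of 7.

1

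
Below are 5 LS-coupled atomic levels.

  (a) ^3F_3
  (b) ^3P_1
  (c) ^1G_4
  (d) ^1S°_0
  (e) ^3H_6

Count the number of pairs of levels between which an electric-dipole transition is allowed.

(a)–(b): forbidden (parity, ΔL, ΔJ).
(a)–(c): forbidden (parity, ΔS).
(a)–(d): forbidden (ΔS, ΔL, ΔJ).
(a)–(e): forbidden (parity, ΔL, ΔJ).
(b)–(c): forbidden (parity, ΔS, ΔL, ΔJ).
(b)–(d): forbidden (ΔS).
(b)–(e): forbidden (parity, ΔL, ΔJ).
(c)–(d): forbidden (ΔL, ΔJ).
(c)–(e): forbidden (parity, ΔS, ΔJ).
(d)–(e): forbidden (ΔS, ΔL, ΔJ).
Allowed pairs: 0 of 10.

0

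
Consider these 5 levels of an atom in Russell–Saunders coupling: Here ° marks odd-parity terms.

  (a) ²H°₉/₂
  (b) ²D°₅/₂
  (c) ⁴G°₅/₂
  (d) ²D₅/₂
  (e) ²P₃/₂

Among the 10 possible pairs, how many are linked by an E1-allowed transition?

2

(a)–(b): forbidden (parity, ΔL, ΔJ).
(a)–(c): forbidden (parity, ΔS, ΔJ).
(a)–(d): forbidden (ΔL, ΔJ).
(a)–(e): forbidden (ΔL, ΔJ).
(b)–(c): forbidden (parity, ΔS, ΔL).
(b)–(d): allowed.
(b)–(e): allowed.
(c)–(d): forbidden (ΔS, ΔL).
(c)–(e): forbidden (ΔS, ΔL).
(d)–(e): forbidden (parity).
Allowed pairs: 2 of 10.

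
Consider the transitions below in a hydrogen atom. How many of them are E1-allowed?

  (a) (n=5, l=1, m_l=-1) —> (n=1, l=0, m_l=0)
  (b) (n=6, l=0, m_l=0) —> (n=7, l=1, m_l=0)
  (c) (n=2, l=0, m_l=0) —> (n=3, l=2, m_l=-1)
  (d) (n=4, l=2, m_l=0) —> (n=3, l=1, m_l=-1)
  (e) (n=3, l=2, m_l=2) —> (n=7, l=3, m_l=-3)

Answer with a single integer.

(a) allowed
(b) allowed
(c) forbidden — Δl = +2 (E1 requires Δl = ±1)
(d) allowed
(e) forbidden — Δm_l = -5 (E1 requires Δm_l = 0, ±1)
Total allowed: 3 of 5.

3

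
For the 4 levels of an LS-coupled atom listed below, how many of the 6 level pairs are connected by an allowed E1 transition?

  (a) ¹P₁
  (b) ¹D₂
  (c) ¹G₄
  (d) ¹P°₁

(a)–(b): forbidden (parity).
(a)–(c): forbidden (parity, ΔL, ΔJ).
(a)–(d): allowed.
(b)–(c): forbidden (parity, ΔL, ΔJ).
(b)–(d): allowed.
(c)–(d): forbidden (ΔL, ΔJ).
Allowed pairs: 2 of 6.

2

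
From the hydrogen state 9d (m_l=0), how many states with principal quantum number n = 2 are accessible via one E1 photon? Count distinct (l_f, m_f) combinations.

3

E1 requires Δl = ±1, so l_f ∈ {1, 3}; with 0 ≤ l_f ≤ n_f−1 = 1, the allowed l_f values are {1}.
For l_f = 1: m_f ∈ {m_i−1, m_i, m_i+1} ∩ [−1, 1] = {-1, 0, 1} → 3 states.
Total: 3.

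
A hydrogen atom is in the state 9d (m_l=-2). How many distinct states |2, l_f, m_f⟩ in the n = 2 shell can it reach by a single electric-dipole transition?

E1 requires Δl = ±1, so l_f ∈ {1, 3}; with 0 ≤ l_f ≤ n_f−1 = 1, the allowed l_f values are {1}.
For l_f = 1: m_f ∈ {m_i−1, m_i, m_i+1} ∩ [−1, 1] = {-1} → 1 state.
Total: 1.

1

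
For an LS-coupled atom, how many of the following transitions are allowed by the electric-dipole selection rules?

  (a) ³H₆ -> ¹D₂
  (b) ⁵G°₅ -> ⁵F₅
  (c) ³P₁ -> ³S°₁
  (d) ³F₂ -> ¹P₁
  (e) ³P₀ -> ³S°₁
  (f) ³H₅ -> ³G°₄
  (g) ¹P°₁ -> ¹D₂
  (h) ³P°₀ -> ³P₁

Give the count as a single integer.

6

(a) forbidden (parity, ΔS, ΔL, ΔJ fail)
(b) allowed
(c) allowed
(d) forbidden (parity, ΔS, ΔL fail)
(e) allowed
(f) allowed
(g) allowed
(h) allowed
Total allowed: 6 of 8.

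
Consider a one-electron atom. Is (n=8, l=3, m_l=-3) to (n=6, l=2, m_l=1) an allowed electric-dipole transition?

Δl = 2 − 3 = -1; the E1 rule Δl = ±1 is ✓.
Δm_l = 1 − (-3) = +4. E1 requires Δm_l = 0, ±1: ✗.
The transition is electric-dipole forbidden.

forbidden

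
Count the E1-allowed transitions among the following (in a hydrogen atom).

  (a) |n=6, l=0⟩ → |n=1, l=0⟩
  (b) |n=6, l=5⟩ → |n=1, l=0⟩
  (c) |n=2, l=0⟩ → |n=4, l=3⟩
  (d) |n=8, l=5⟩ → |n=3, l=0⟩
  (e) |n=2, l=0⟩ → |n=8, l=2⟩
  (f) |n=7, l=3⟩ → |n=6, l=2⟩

(a) forbidden — Δl = +0 (E1 requires Δl = ±1)
(b) forbidden — Δl = -5 (E1 requires Δl = ±1)
(c) forbidden — Δl = +3 (E1 requires Δl = ±1)
(d) forbidden — Δl = -5 (E1 requires Δl = ±1)
(e) forbidden — Δl = +2 (E1 requires Δl = ±1)
(f) allowed
Total allowed: 1 of 6.

1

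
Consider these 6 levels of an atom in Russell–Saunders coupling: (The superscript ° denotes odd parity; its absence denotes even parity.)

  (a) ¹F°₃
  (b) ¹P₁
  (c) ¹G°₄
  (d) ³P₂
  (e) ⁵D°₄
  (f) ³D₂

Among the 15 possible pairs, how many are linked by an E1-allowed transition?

0

(a)–(b): forbidden (ΔL, ΔJ).
(a)–(c): forbidden (parity).
(a)–(d): forbidden (ΔS, ΔL).
(a)–(e): forbidden (parity, ΔS).
(a)–(f): forbidden (ΔS).
(b)–(c): forbidden (ΔL, ΔJ).
(b)–(d): forbidden (parity, ΔS).
(b)–(e): forbidden (ΔS, ΔJ).
(b)–(f): forbidden (parity, ΔS).
(c)–(d): forbidden (ΔS, ΔL, ΔJ).
(c)–(e): forbidden (parity, ΔS, ΔL).
(c)–(f): forbidden (ΔS, ΔL, ΔJ).
(d)–(e): forbidden (ΔS, ΔJ).
(d)–(f): forbidden (parity).
(e)–(f): forbidden (ΔS, ΔJ).
Allowed pairs: 0 of 15.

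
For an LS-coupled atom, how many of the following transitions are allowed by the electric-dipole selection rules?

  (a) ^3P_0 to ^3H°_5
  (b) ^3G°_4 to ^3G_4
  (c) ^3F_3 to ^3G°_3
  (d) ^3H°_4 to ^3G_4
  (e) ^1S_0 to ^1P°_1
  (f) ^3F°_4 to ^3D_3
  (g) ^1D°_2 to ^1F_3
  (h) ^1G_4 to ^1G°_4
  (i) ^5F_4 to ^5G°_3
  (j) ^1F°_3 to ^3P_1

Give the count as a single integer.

(a) forbidden (ΔL, ΔJ fail)
(b) allowed
(c) allowed
(d) allowed
(e) allowed
(f) allowed
(g) allowed
(h) allowed
(i) allowed
(j) forbidden (ΔS, ΔL, ΔJ fail)
Total allowed: 8 of 10.

8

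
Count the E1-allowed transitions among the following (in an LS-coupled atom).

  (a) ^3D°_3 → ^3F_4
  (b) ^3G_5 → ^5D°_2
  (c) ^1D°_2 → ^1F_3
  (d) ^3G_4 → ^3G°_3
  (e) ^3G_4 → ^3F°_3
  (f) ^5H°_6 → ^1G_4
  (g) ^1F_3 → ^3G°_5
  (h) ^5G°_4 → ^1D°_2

4

(a) allowed
(b) forbidden (ΔS, ΔL, ΔJ fail)
(c) allowed
(d) allowed
(e) allowed
(f) forbidden (ΔS, ΔJ fail)
(g) forbidden (ΔS, ΔJ fail)
(h) forbidden (parity, ΔS, ΔL, ΔJ fail)
Total allowed: 4 of 8.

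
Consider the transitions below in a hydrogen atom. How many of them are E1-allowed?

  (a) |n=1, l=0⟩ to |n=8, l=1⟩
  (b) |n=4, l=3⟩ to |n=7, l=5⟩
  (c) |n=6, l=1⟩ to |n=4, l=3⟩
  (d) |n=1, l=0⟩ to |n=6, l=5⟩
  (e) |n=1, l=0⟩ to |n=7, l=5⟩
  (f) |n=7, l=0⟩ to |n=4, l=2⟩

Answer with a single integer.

(a) allowed
(b) forbidden — Δl = +2 (E1 requires Δl = ±1)
(c) forbidden — Δl = +2 (E1 requires Δl = ±1)
(d) forbidden — Δl = +5 (E1 requires Δl = ±1)
(e) forbidden — Δl = +5 (E1 requires Δl = ±1)
(f) forbidden — Δl = +2 (E1 requires Δl = ±1)
Total allowed: 1 of 6.

1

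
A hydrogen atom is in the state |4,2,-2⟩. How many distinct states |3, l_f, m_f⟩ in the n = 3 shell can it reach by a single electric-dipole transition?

E1 requires Δl = ±1, so l_f ∈ {1, 3}; with 0 ≤ l_f ≤ n_f−1 = 2, the allowed l_f values are {1}.
For l_f = 1: m_f ∈ {m_i−1, m_i, m_i+1} ∩ [−1, 1] = {-1} → 1 state.
Total: 1.

1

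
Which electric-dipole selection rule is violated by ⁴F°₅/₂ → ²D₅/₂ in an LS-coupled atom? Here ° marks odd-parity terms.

Reading off the term symbols: S 3/2→1/2, L 3→2, J 5/2→5/2, parity odd→even.
Parity must change: odd → even — passes.
ΔS = 0: S: 3/2 → 1/2 — fails.
ΔL = 0, ±1 (not L=0↔0): L: 3 → 2, ΔL = -1 — passes.
ΔJ = 0, ±1 (not J=0↔0): J: 5/2 → 5/2, ΔJ = +0 — passes.

the ΔS = 0 rule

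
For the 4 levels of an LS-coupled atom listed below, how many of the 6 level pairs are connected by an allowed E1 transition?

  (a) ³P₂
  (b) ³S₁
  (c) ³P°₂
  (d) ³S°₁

(a)–(b): forbidden (parity).
(a)–(c): allowed.
(a)–(d): allowed.
(b)–(c): allowed.
(b)–(d): forbidden (ΔL).
(c)–(d): forbidden (parity).
Allowed pairs: 3 of 6.

3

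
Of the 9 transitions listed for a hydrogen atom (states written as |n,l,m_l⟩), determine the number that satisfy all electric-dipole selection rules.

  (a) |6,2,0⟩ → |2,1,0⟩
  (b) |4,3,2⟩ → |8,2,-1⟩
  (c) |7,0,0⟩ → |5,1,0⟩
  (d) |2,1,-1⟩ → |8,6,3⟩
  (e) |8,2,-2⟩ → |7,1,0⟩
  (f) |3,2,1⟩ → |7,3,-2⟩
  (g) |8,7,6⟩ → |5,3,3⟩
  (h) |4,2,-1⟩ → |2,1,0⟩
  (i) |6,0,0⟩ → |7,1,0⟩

(a) allowed
(b) forbidden — Δm_l = -3 (E1 requires Δm_l = 0, ±1)
(c) allowed
(d) forbidden — Δl = +5 (E1 requires Δl = ±1); Δm_l = +4 (E1 requires Δm_l = 0, ±1)
(e) forbidden — Δm_l = +2 (E1 requires Δm_l = 0, ±1)
(f) forbidden — Δm_l = -3 (E1 requires Δm_l = 0, ±1)
(g) forbidden — Δl = -4 (E1 requires Δl = ±1); Δm_l = -3 (E1 requires Δm_l = 0, ±1)
(h) allowed
(i) allowed
Total allowed: 4 of 9.

4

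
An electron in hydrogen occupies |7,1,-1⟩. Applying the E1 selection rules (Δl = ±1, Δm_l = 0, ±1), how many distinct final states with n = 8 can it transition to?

4

E1 requires Δl = ±1, so l_f ∈ {0, 2}; with 0 ≤ l_f ≤ n_f−1 = 7, the allowed l_f values are {0, 2}.
For l_f = 0: m_f ∈ {m_i−1, m_i, m_i+1} ∩ [−0, 0] = {0} → 1 state.
For l_f = 2: m_f ∈ {m_i−1, m_i, m_i+1} ∩ [−2, 2] = {-2, -1, 0} → 3 states.
Total: 4.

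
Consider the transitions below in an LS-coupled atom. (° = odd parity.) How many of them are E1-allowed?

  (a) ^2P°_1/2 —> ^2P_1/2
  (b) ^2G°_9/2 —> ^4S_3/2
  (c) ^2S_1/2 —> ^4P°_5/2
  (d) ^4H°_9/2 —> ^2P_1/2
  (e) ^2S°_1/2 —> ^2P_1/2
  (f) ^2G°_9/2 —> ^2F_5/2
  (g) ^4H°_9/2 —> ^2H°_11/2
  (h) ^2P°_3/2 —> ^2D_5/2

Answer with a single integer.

3

(a) allowed
(b) forbidden (ΔS, ΔL, ΔJ fail)
(c) forbidden (ΔS, ΔJ fail)
(d) forbidden (ΔS, ΔL, ΔJ fail)
(e) allowed
(f) forbidden (ΔJ fails)
(g) forbidden (parity, ΔS fail)
(h) allowed
Total allowed: 3 of 8.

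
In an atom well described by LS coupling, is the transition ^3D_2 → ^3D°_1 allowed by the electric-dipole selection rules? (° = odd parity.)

allowed

Parity must change: even → odd — satisfied.
ΔS = 0: S: 1 → 1 — satisfied.
ΔL = 0, ±1 (not L=0↔0): L: 2 → 2, ΔL = +0 — satisfied.
ΔJ = 0, ±1 (not J=0↔0): J: 2 → 1, ΔJ = -1 — satisfied.
All four E1 rules are satisfied.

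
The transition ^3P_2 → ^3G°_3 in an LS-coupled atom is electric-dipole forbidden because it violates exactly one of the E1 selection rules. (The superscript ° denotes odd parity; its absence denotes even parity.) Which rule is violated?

the ΔL = 0, ±1 rule

Parity must change: even → odd — ok.
ΔS = 0: S: 1 → 1 — ok.
ΔL = 0, ±1 (not L=0↔0): L: 1 → 4, ΔL = +3 — fails.
ΔJ = 0, ±1 (not J=0↔0): J: 2 → 3, ΔJ = +1 — ok.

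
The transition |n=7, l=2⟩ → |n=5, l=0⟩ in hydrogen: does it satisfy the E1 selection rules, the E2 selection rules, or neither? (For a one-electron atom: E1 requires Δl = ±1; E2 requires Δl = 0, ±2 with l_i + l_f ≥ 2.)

E2

Δl = 0 − 2 = -2; l_i + l_f = 2.
E1 (Δl = ±1): not satisfied.
E2 (Δl = 0,±2, l_i+l_f ≥ 2): satisfied.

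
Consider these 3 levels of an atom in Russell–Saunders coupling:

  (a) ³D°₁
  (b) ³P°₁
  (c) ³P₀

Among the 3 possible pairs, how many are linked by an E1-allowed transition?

2

(a)–(b): forbidden (parity).
(a)–(c): allowed.
(b)–(c): allowed.
Allowed pairs: 2 of 3.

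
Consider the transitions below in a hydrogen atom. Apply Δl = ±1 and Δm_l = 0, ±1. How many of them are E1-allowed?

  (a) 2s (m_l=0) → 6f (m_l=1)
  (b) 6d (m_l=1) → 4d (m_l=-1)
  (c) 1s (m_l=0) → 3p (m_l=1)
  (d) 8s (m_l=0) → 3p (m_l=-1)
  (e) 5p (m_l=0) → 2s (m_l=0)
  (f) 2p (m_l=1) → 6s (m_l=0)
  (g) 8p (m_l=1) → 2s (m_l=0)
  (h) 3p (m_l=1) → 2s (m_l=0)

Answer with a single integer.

(a) forbidden — Δl = +3 (E1 requires Δl = ±1)
(b) forbidden — Δl = +0 (E1 requires Δl = ±1); Δm_l = -2 (E1 requires Δm_l = 0, ±1)
(c) allowed
(d) allowed
(e) allowed
(f) allowed
(g) allowed
(h) allowed
Total allowed: 6 of 8.

6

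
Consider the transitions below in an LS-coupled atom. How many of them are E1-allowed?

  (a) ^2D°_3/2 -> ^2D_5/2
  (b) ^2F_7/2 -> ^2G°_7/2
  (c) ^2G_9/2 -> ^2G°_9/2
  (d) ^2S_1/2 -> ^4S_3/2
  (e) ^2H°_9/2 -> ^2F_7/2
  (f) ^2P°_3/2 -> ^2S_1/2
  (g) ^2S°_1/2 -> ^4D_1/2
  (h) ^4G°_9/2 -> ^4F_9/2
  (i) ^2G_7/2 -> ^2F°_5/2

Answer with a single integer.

(a) allowed
(b) allowed
(c) allowed
(d) forbidden (parity, ΔS, ΔL fail)
(e) forbidden (ΔL fails)
(f) allowed
(g) forbidden (ΔS, ΔL fail)
(h) allowed
(i) allowed
Total allowed: 6 of 9.

6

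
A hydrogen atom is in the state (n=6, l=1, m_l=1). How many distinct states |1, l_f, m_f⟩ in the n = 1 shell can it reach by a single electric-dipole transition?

1

E1 requires Δl = ±1, so l_f ∈ {0, 2}; with 0 ≤ l_f ≤ n_f−1 = 0, the allowed l_f values are {0}.
For l_f = 0: m_f ∈ {m_i−1, m_i, m_i+1} ∩ [−0, 0] = {0} → 1 state.
Total: 1.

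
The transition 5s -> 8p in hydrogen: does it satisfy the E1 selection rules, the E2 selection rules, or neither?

E1

Δl = 1 − 0 = +1; l_i + l_f = 1.
E1 (Δl = ±1): satisfied.
E2 (Δl = 0,±2, l_i+l_f ≥ 2): not satisfied.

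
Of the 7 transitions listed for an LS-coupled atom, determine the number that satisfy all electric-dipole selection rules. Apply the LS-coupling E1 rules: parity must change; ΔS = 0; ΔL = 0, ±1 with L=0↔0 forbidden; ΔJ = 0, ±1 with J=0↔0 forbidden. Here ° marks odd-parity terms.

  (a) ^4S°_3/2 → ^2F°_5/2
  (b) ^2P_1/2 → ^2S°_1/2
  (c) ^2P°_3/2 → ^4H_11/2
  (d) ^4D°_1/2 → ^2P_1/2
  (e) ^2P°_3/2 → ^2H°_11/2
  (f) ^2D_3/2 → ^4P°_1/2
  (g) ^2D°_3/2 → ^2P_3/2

2

(a) forbidden (parity, ΔS, ΔL fail)
(b) allowed
(c) forbidden (ΔS, ΔL, ΔJ fail)
(d) forbidden (ΔS fails)
(e) forbidden (parity, ΔL, ΔJ fail)
(f) forbidden (ΔS fails)
(g) allowed
Total allowed: 2 of 7.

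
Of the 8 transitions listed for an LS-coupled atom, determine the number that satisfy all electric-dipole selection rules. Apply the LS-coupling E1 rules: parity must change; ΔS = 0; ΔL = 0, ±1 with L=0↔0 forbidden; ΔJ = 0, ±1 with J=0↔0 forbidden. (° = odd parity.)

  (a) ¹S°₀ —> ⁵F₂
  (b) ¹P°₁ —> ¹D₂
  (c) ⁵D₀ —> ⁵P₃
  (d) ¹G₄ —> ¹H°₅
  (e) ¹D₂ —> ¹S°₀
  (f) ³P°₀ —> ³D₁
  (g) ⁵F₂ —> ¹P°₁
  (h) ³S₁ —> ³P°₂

(a) forbidden (ΔS, ΔL, ΔJ fail)
(b) allowed
(c) forbidden (parity, ΔJ fail)
(d) allowed
(e) forbidden (ΔL, ΔJ fail)
(f) allowed
(g) forbidden (ΔS, ΔL fail)
(h) allowed
Total allowed: 4 of 8.

4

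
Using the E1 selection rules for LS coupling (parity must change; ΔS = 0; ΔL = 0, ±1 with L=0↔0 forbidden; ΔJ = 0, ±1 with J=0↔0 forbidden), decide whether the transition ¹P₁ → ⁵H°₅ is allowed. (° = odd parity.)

forbidden

Initial level: S=0, L=1, J=1, parity even. Final level: S=2, L=5, J=5, parity odd.
Parity must change: even → odd — passes.
ΔS = 0: S: 0 → 2 — fails.
ΔL = 0, ±1 (not L=0↔0): L: 1 → 5, ΔL = +4 — fails.
ΔJ = 0, ±1 (not J=0↔0): J: 1 → 5, ΔJ = +4 — fails.
Rule(s) violated: ΔS, ΔL, ΔJ.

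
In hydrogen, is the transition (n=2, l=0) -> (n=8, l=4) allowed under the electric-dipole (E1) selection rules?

forbidden

Δl = 4 − 0 = +4; the E1 rule Δl = ±1 is fails.
The transition is electric-dipole forbidden.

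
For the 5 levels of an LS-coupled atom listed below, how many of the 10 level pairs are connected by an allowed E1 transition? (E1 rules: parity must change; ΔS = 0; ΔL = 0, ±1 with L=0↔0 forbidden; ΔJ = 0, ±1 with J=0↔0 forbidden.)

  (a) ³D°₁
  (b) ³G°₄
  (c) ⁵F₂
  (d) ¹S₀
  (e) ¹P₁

(a)–(b): forbidden (parity, ΔL, ΔJ).
(a)–(c): forbidden (ΔS).
(a)–(d): forbidden (ΔS, ΔL).
(a)–(e): forbidden (ΔS).
(b)–(c): forbidden (ΔS, ΔJ).
(b)–(d): forbidden (ΔS, ΔL, ΔJ).
(b)–(e): forbidden (ΔS, ΔL, ΔJ).
(c)–(d): forbidden (parity, ΔS, ΔL, ΔJ).
(c)–(e): forbidden (parity, ΔS, ΔL).
(d)–(e): forbidden (parity).
Allowed pairs: 0 of 10.

0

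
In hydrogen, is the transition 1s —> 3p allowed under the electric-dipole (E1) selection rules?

allowed

Initial l = 0, final l = 1, so Δl = +1. E1 requires Δl = ±1: satisfied.
All E1 selection rules are satisfied.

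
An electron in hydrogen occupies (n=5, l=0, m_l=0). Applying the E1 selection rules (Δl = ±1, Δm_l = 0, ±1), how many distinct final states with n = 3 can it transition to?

3

E1 requires Δl = ±1, so l_f ∈ {-1, 1}; with 0 ≤ l_f ≤ n_f−1 = 2, the allowed l_f values are {1}.
For l_f = 1: m_f ∈ {m_i−1, m_i, m_i+1} ∩ [−1, 1] = {-1, 0, 1} → 3 states.
Total: 3.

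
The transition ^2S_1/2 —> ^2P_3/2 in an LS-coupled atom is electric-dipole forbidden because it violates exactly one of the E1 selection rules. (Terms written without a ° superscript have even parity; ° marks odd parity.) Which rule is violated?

Parity must change: even → even — ✗.
ΔS = 0: S: 1/2 → 1/2 — ✓.
ΔL = 0, ±1 (not L=0↔0): L: 0 → 1, ΔL = +1 — ✓.
ΔJ = 0, ±1 (not J=0↔0): J: 1/2 → 3/2, ΔJ = +1 — ✓.

parity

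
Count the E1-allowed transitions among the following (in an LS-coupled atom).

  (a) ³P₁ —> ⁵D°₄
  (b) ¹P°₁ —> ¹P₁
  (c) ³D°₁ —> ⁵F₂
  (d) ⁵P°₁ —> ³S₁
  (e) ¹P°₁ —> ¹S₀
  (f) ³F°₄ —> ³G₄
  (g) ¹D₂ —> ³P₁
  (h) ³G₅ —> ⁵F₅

(a) forbidden (ΔS, ΔJ fail)
(b) allowed
(c) forbidden (ΔS fails)
(d) forbidden (ΔS fails)
(e) allowed
(f) allowed
(g) forbidden (parity, ΔS fail)
(h) forbidden (parity, ΔS fail)
Total allowed: 3 of 8.

3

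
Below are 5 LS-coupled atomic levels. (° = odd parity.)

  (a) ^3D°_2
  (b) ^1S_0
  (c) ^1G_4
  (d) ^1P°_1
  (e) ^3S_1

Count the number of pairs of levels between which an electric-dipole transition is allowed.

1

(a)–(b): forbidden (ΔS, ΔL, ΔJ).
(a)–(c): forbidden (ΔS, ΔL, ΔJ).
(a)–(d): forbidden (parity, ΔS).
(a)–(e): forbidden (ΔL).
(b)–(c): forbidden (parity, ΔL, ΔJ).
(b)–(d): allowed.
(b)–(e): forbidden (parity, ΔS, ΔL).
(c)–(d): forbidden (ΔL, ΔJ).
(c)–(e): forbidden (parity, ΔS, ΔL, ΔJ).
(d)–(e): forbidden (ΔS).
Allowed pairs: 1 of 10.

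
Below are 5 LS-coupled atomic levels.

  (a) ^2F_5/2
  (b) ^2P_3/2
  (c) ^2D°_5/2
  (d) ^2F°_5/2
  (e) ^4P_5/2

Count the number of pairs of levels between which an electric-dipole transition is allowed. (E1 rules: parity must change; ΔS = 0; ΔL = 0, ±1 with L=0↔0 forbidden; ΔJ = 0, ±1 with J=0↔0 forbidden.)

(a)–(b): forbidden (parity, ΔL).
(a)–(c): allowed.
(a)–(d): allowed.
(a)–(e): forbidden (parity, ΔS, ΔL).
(b)–(c): allowed.
(b)–(d): forbidden (ΔL).
(b)–(e): forbidden (parity, ΔS).
(c)–(d): forbidden (parity).
(c)–(e): forbidden (ΔS).
(d)–(e): forbidden (ΔS, ΔL).
Allowed pairs: 3 of 10.

3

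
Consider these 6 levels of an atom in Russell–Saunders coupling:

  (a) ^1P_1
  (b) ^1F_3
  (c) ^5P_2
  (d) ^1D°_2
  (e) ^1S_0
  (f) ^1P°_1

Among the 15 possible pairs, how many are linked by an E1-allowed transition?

4

(a)–(b): forbidden (parity, ΔL, ΔJ).
(a)–(c): forbidden (parity, ΔS).
(a)–(d): allowed.
(a)–(e): forbidden (parity).
(a)–(f): allowed.
(b)–(c): forbidden (parity, ΔS, ΔL).
(b)–(d): allowed.
(b)–(e): forbidden (parity, ΔL, ΔJ).
(b)–(f): forbidden (ΔL, ΔJ).
(c)–(d): forbidden (ΔS).
(c)–(e): forbidden (parity, ΔS, ΔJ).
(c)–(f): forbidden (ΔS).
(d)–(e): forbidden (ΔL, ΔJ).
(d)–(f): forbidden (parity).
(e)–(f): allowed.
Allowed pairs: 4 of 15.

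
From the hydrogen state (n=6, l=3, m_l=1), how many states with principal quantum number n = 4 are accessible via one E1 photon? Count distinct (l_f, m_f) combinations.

3

E1 requires Δl = ±1, so l_f ∈ {2, 4}; with 0 ≤ l_f ≤ n_f−1 = 3, the allowed l_f values are {2}.
For l_f = 2: m_f ∈ {m_i−1, m_i, m_i+1} ∩ [−2, 2] = {0, 1, 2} → 3 states.
Total: 3.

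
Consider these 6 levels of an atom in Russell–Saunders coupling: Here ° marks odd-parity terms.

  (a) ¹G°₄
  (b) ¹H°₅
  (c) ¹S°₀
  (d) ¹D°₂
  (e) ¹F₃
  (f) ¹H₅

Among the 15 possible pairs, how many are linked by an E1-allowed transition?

4

(a)–(b): forbidden (parity).
(a)–(c): forbidden (parity, ΔL, ΔJ).
(a)–(d): forbidden (parity, ΔL, ΔJ).
(a)–(e): allowed.
(a)–(f): allowed.
(b)–(c): forbidden (parity, ΔL, ΔJ).
(b)–(d): forbidden (parity, ΔL, ΔJ).
(b)–(e): forbidden (ΔL, ΔJ).
(b)–(f): allowed.
(c)–(d): forbidden (parity, ΔL, ΔJ).
(c)–(e): forbidden (ΔL, ΔJ).
(c)–(f): forbidden (ΔL, ΔJ).
(d)–(e): allowed.
(d)–(f): forbidden (ΔL, ΔJ).
(e)–(f): forbidden (parity, ΔL, ΔJ).
Allowed pairs: 4 of 15.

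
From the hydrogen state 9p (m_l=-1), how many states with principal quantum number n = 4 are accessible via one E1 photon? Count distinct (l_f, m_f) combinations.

E1 requires Δl = ±1, so l_f ∈ {0, 2}; with 0 ≤ l_f ≤ n_f−1 = 3, the allowed l_f values are {0, 2}.
For l_f = 0: m_f ∈ {m_i−1, m_i, m_i+1} ∩ [−0, 0] = {0} → 1 state.
For l_f = 2: m_f ∈ {m_i−1, m_i, m_i+1} ∩ [−2, 2] = {-2, -1, 0} → 3 states.
Total: 4.

4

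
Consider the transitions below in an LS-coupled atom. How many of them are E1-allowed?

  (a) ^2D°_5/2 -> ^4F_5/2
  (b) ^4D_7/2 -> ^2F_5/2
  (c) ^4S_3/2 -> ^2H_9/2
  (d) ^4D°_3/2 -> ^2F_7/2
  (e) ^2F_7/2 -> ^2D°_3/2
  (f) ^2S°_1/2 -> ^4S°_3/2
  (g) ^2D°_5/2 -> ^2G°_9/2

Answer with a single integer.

(a) forbidden (ΔS fails)
(b) forbidden (parity, ΔS fail)
(c) forbidden (parity, ΔS, ΔL, ΔJ fail)
(d) forbidden (ΔS, ΔJ fail)
(e) forbidden (ΔJ fails)
(f) forbidden (parity, ΔS, ΔL fail)
(g) forbidden (parity, ΔL, ΔJ fail)
Total allowed: 0 of 7.

0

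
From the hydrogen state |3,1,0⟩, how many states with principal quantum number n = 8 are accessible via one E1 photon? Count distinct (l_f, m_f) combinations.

E1 requires Δl = ±1, so l_f ∈ {0, 2}; with 0 ≤ l_f ≤ n_f−1 = 7, the allowed l_f values are {0, 2}.
For l_f = 0: m_f ∈ {m_i−1, m_i, m_i+1} ∩ [−0, 0] = {0} → 1 state.
For l_f = 2: m_f ∈ {m_i−1, m_i, m_i+1} ∩ [−2, 2] = {-1, 0, 1} → 3 states.
Total: 4.

4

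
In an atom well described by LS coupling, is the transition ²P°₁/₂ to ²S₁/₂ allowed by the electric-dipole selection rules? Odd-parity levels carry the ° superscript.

allowed

Initial level: S=1/2, L=1, J=1/2, parity odd. Final level: S=1/2, L=0, J=1/2, parity even.
Parity must change: odd → even — ✓.
ΔS = 0: S: 1/2 → 1/2 — ✓.
ΔJ = 0, ±1 (not J=0↔0): J: 1/2 → 1/2, ΔJ = +0 — ✓.
ΔL = 0, ±1 (not L=0↔0): L: 1 → 0, ΔL = -1 — ✓.
All four E1 rules are satisfied.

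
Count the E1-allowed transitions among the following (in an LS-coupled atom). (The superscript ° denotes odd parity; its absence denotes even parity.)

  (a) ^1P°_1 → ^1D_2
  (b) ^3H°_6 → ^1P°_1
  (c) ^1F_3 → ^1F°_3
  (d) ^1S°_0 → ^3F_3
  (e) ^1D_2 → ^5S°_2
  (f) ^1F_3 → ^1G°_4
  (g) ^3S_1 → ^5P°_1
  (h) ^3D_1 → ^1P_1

3

(a) allowed
(b) forbidden (parity, ΔS, ΔL, ΔJ fail)
(c) allowed
(d) forbidden (ΔS, ΔL, ΔJ fail)
(e) forbidden (ΔS, ΔL fail)
(f) allowed
(g) forbidden (ΔS fails)
(h) forbidden (parity, ΔS fail)
Total allowed: 3 of 8.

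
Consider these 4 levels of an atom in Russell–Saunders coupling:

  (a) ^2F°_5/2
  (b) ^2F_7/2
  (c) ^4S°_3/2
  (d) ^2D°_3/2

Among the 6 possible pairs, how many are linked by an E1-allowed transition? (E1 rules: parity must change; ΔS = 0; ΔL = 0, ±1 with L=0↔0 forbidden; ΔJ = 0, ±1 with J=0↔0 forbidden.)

1

(a)–(b): allowed.
(a)–(c): forbidden (parity, ΔS, ΔL).
(a)–(d): forbidden (parity).
(b)–(c): forbidden (ΔS, ΔL, ΔJ).
(b)–(d): forbidden (ΔJ).
(c)–(d): forbidden (parity, ΔS, ΔL).
Allowed pairs: 1 of 6.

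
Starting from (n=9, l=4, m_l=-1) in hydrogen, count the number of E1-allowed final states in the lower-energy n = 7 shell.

6

E1 requires Δl = ±1, so l_f ∈ {3, 5}; with 0 ≤ l_f ≤ n_f−1 = 6, the allowed l_f values are {3, 5}.
For l_f = 3: m_f ∈ {m_i−1, m_i, m_i+1} ∩ [−3, 3] = {-2, -1, 0} → 3 states.
For l_f = 5: m_f ∈ {m_i−1, m_i, m_i+1} ∩ [−5, 5] = {-2, -1, 0} → 3 states.
Total: 6.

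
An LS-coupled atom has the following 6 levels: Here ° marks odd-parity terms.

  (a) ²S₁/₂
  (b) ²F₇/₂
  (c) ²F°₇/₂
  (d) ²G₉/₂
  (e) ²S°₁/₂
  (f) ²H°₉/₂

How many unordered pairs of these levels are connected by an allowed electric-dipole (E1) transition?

3

(a)–(b): forbidden (parity, ΔL, ΔJ).
(a)–(c): forbidden (ΔL, ΔJ).
(a)–(d): forbidden (parity, ΔL, ΔJ).
(a)–(e): forbidden (ΔL).
(a)–(f): forbidden (ΔL, ΔJ).
(b)–(c): allowed.
(b)–(d): forbidden (parity).
(b)–(e): forbidden (ΔL, ΔJ).
(b)–(f): forbidden (ΔL).
(c)–(d): allowed.
(c)–(e): forbidden (parity, ΔL, ΔJ).
(c)–(f): forbidden (parity, ΔL).
(d)–(e): forbidden (ΔL, ΔJ).
(d)–(f): allowed.
(e)–(f): forbidden (parity, ΔL, ΔJ).
Allowed pairs: 3 of 15.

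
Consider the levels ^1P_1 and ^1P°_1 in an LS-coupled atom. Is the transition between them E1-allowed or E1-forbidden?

allowed

Initial level: S=0, L=1, J=1, parity even. Final level: S=0, L=1, J=1, parity odd.
Parity must change: even → odd — ✓.
ΔS = 0: S: 0 → 0 — ✓.
ΔL = 0, ±1 (not L=0↔0): L: 1 → 1, ΔL = +0 — ✓.
ΔJ = 0, ±1 (not J=0↔0): J: 1 → 1, ΔJ = +0 — ✓.
All four E1 rules are satisfied.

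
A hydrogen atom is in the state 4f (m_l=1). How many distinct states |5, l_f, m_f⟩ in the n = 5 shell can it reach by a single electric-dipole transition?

6

E1 requires Δl = ±1, so l_f ∈ {2, 4}; with 0 ≤ l_f ≤ n_f−1 = 4, the allowed l_f values are {2, 4}.
For l_f = 2: m_f ∈ {m_i−1, m_i, m_i+1} ∩ [−2, 2] = {0, 1, 2} → 3 states.
For l_f = 4: m_f ∈ {m_i−1, m_i, m_i+1} ∩ [−4, 4] = {0, 1, 2} → 3 states.
Total: 6.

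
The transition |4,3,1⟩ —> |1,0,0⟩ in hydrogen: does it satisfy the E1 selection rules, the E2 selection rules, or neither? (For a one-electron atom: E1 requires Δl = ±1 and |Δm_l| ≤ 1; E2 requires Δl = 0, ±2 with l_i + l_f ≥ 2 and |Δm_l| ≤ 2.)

neither

Δl = 0 − 3 = -3; l_i + l_f = 3.
Δm_l = -1.
E1 (Δl = ±1, |Δm_l| ≤ 1): not satisfied.
E2 (Δl = 0,±2, l_i+l_f ≥ 2, |Δm_l| ≤ 2): not satisfied.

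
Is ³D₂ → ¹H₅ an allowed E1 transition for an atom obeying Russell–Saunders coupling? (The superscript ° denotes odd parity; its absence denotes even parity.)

forbidden

Reading off the term symbols: S 1→0, L 2→5, J 2→5, parity even→even.
Parity must change: even → even — fails.
ΔS = 0: S: 1 → 0 — fails.
ΔL = 0, ±1 (not L=0↔0): L: 2 → 5, ΔL = +3 — fails.
ΔJ = 0, ±1 (not J=0↔0): J: 2 → 5, ΔJ = +3 — fails.
Rule(s) violated: parity, ΔS, ΔL, ΔJ.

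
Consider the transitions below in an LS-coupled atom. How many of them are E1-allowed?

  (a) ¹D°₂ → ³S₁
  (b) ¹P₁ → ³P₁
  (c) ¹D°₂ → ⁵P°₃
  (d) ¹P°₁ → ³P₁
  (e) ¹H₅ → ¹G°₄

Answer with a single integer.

(a) forbidden (ΔS, ΔL fail)
(b) forbidden (parity, ΔS fail)
(c) forbidden (parity, ΔS fail)
(d) forbidden (ΔS fails)
(e) allowed
Total allowed: 1 of 5.

1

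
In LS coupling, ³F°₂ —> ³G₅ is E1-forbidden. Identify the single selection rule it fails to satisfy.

the ΔJ = 0, ±1 rule

Reading off the term symbols: S 1→1, L 3→4, J 2→5, parity odd→even.
Parity must change: odd → even — satisfied.
ΔS = 0: S: 1 → 1 — satisfied.
ΔL = 0, ±1 (not L=0↔0): L: 3 → 4, ΔL = +1 — satisfied.
ΔJ = 0, ±1 (not J=0↔0): J: 2 → 5, ΔJ = +3 — violated.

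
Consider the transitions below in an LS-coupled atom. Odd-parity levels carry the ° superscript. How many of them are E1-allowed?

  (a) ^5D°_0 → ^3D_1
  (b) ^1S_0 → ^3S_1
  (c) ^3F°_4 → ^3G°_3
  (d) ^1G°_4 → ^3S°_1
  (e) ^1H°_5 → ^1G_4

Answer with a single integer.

(a) forbidden (ΔS fails)
(b) forbidden (parity, ΔS, ΔL fail)
(c) forbidden (parity fails)
(d) forbidden (parity, ΔS, ΔL, ΔJ fail)
(e) allowed
Total allowed: 1 of 5.

1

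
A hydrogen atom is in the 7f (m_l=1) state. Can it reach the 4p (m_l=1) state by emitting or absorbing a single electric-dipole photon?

forbidden

Δl = 1 − 3 = -2; the E1 rule Δl = ±1 is ✗.
m_l: 1 → 1 (Δm_l = +0). |Δm_l| ≤ 1 ✓.
The transition is electric-dipole forbidden.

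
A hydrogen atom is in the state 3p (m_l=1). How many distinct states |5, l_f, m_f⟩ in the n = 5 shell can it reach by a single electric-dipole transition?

4

E1 requires Δl = ±1, so l_f ∈ {0, 2}; with 0 ≤ l_f ≤ n_f−1 = 4, the allowed l_f values are {0, 2}.
For l_f = 0: m_f ∈ {m_i−1, m_i, m_i+1} ∩ [−0, 0] = {0} → 1 state.
For l_f = 2: m_f ∈ {m_i−1, m_i, m_i+1} ∩ [−2, 2] = {0, 1, 2} → 3 states.
Total: 4.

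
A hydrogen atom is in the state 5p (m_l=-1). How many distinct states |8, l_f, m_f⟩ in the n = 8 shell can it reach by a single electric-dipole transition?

4

E1 requires Δl = ±1, so l_f ∈ {0, 2}; with 0 ≤ l_f ≤ n_f−1 = 7, the allowed l_f values are {0, 2}.
For l_f = 0: m_f ∈ {m_i−1, m_i, m_i+1} ∩ [−0, 0] = {0} → 1 state.
For l_f = 2: m_f ∈ {m_i−1, m_i, m_i+1} ∩ [−2, 2] = {-2, -1, 0} → 3 states.
Total: 4.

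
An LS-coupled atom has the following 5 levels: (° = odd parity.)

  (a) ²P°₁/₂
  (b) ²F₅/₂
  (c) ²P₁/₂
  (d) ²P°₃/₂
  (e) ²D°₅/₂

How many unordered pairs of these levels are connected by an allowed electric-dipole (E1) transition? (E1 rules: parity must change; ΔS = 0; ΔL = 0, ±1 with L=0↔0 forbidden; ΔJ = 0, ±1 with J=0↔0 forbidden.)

3

(a)–(b): forbidden (ΔL, ΔJ).
(a)–(c): allowed.
(a)–(d): forbidden (parity).
(a)–(e): forbidden (parity, ΔJ).
(b)–(c): forbidden (parity, ΔL, ΔJ).
(b)–(d): forbidden (ΔL).
(b)–(e): allowed.
(c)–(d): allowed.
(c)–(e): forbidden (ΔJ).
(d)–(e): forbidden (parity).
Allowed pairs: 3 of 10.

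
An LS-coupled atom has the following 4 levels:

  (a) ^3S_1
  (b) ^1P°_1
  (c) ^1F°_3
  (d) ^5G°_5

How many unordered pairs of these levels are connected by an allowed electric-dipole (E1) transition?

0

(a)–(b): forbidden (ΔS).
(a)–(c): forbidden (ΔS, ΔL, ΔJ).
(a)–(d): forbidden (ΔS, ΔL, ΔJ).
(b)–(c): forbidden (parity, ΔL, ΔJ).
(b)–(d): forbidden (parity, ΔS, ΔL, ΔJ).
(c)–(d): forbidden (parity, ΔS, ΔJ).
Allowed pairs: 0 of 6.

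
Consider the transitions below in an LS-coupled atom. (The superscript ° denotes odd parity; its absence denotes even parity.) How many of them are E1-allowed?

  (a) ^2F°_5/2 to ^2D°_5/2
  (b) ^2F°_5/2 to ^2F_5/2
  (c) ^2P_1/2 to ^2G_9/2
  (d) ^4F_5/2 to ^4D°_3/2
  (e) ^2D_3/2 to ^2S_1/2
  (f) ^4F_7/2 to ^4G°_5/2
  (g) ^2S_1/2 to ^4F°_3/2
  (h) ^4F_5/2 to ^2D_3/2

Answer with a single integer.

3

(a) forbidden (parity fails)
(b) allowed
(c) forbidden (parity, ΔL, ΔJ fail)
(d) allowed
(e) forbidden (parity, ΔL fail)
(f) allowed
(g) forbidden (ΔS, ΔL fail)
(h) forbidden (parity, ΔS fail)
Total allowed: 3 of 8.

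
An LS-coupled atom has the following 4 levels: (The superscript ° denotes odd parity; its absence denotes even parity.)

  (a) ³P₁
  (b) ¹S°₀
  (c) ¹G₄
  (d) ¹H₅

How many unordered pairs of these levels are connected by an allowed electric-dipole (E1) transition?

(a)–(b): forbidden (ΔS).
(a)–(c): forbidden (parity, ΔS, ΔL, ΔJ).
(a)–(d): forbidden (parity, ΔS, ΔL, ΔJ).
(b)–(c): forbidden (ΔL, ΔJ).
(b)–(d): forbidden (ΔL, ΔJ).
(c)–(d): forbidden (parity).
Allowed pairs: 0 of 6.

0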